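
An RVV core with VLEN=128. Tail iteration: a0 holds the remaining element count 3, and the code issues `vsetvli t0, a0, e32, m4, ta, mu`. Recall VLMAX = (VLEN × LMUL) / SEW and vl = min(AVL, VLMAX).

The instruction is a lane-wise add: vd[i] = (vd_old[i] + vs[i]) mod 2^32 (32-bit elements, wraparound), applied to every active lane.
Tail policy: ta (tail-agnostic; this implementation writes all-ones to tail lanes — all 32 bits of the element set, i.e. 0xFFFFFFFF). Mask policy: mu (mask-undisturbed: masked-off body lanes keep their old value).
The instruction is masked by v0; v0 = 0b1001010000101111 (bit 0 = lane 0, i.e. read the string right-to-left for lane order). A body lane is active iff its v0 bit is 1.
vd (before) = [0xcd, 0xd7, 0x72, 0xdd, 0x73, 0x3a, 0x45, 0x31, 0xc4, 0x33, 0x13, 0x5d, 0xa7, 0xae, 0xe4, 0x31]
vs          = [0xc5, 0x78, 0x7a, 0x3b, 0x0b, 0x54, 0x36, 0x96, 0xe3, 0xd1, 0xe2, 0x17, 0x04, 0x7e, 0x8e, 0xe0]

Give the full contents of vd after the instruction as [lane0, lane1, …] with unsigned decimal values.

vd = [402, 335, 236, 4294967295, 4294967295, 4294967295, 4294967295, 4294967295, 4294967295, 4294967295, 4294967295, 4294967295, 4294967295, 4294967295, 4294967295, 4294967295]

lanes per group: 128·4/32 = 16
vl ← min(3, 16) = 3
lane  0: add(0xcd,0xc5) ⇒ 0x192
lane  1: add(0xd7,0x78) ⇒ 0x14f
lane  2: add(0x72,0x7a) ⇒ 0xec
lane  3: tail/ones ⇒ 0xffffffff
lane  4: tail/ones ⇒ 0xffffffff
lane  5: tail/ones ⇒ 0xffffffff
lane  6: tail/ones ⇒ 0xffffffff
lane  7: tail/ones ⇒ 0xffffffff
lane  8: tail/ones ⇒ 0xffffffff
lane  9: tail/ones ⇒ 0xffffffff
lane 10: tail/ones ⇒ 0xffffffff
lane 11: tail/ones ⇒ 0xffffffff
lane 12: tail/ones ⇒ 0xffffffff
lane 13: tail/ones ⇒ 0xffffffff
lane 14: tail/ones ⇒ 0xffffffff
lane 15: tail/ones ⇒ 0xffffffff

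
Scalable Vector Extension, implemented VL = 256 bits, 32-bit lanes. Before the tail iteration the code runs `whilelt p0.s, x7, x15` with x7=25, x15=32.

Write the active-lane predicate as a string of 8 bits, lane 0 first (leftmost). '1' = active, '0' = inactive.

256-bit reg / 32-bit elem → 8 lanes
p0[j] = (25+j < 32); true for j=0..6 → 7 lanes set
bits (lane 0 leftmost): 11111110

predicate = 11111110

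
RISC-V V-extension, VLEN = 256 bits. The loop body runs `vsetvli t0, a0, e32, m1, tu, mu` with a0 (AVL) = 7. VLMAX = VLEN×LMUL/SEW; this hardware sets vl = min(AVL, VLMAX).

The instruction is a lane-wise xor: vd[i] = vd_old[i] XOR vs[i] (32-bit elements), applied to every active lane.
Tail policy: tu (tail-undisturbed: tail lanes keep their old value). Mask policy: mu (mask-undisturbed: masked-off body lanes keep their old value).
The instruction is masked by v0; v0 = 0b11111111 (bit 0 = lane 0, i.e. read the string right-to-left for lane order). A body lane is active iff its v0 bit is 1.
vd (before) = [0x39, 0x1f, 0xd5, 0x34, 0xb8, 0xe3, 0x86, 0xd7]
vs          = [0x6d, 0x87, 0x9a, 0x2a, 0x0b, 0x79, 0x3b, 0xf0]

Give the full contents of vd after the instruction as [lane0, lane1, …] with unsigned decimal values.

lanes per group: 256·1/32 = 8
AVL=7 ≤ VLMAX=8, so vl = 7
[0] xor(0x39,0x6d) = 0x54
[1] xor(0x1f,0x87) = 0x98
[2] xor(0xd5,0x9a) = 0x4f
[3] xor(0x34,0x2a) = 0x1e
[4] xor(0xb8,0x0b) = 0xb3
[5] xor(0xe3,0x79) = 0x9a
[6] xor(0x86,0x3b) = 0xbd
[7] tail/keep = 0xd7

vd = [84, 152, 79, 30, 179, 154, 189, 215]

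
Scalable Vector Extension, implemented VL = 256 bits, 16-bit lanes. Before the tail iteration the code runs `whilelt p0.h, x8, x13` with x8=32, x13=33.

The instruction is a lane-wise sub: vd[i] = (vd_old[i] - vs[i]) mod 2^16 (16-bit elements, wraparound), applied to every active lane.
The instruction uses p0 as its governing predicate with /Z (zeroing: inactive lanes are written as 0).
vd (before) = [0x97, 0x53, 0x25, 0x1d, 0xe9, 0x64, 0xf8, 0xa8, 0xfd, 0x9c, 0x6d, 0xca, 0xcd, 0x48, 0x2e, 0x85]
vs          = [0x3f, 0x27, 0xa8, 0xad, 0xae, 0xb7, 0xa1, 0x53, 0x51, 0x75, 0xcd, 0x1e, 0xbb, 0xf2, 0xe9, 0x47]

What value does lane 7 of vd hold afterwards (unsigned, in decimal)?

vd[7] = 0

lane count: 256 div 16 = 16
active while 32+j < 33, i.e. j ∈ [0,1) capped at 16 ⇒ 1
[0] sub(0x97,0x3f) = 0x58
[1] tail/zero = 0x00
[2] tail/zero = 0x00
[3] tail/zero = 0x00
[4] tail/zero = 0x00
[5] tail/zero = 0x00
[6] tail/zero = 0x00
[7] tail/zero = 0x00
[8] tail/zero = 0x00
[9] tail/zero = 0x00
[10] tail/zero = 0x00
[11] tail/zero = 0x00
[12] tail/zero = 0x00
[13] tail/zero = 0x00
[14] tail/zero = 0x00
[15] tail/zero = 0x00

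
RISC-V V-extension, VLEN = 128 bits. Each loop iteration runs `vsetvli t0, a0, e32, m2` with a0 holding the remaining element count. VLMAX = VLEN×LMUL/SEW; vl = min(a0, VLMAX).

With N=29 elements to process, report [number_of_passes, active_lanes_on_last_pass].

[iterations, last_vl] = [4, 5]

VLMAX = (128 × 2) / 32 = 8 lanes
N=29: ⌈29/8⌉ = 4 iters; last vl = 29 − 3×8 = 5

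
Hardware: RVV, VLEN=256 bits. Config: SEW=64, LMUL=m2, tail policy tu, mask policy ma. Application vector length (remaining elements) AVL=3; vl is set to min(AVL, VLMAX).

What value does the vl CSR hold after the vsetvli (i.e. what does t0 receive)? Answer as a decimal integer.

lanes per group: 256·2/64 = 8
vl = min(AVL, VLMAX) = min(3, 8) = 3

vl = 3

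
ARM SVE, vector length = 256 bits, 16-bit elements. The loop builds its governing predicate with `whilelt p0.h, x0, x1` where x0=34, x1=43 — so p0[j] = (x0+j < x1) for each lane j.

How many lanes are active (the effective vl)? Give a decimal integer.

register lanes = 256/16 = 16
p0[j] = (34+j < 43); true for j=0..8 → 9 lanes set

vl = 9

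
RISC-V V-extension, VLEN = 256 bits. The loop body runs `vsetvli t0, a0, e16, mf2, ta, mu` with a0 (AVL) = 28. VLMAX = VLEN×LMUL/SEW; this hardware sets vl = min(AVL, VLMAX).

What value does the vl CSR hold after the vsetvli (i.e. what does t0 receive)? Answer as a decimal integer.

VLMAX = VLEN×LMUL/SEW = 256×1/2/16 = 8
AVL=28 > VLMAX=8, so vl = 8

vl = 8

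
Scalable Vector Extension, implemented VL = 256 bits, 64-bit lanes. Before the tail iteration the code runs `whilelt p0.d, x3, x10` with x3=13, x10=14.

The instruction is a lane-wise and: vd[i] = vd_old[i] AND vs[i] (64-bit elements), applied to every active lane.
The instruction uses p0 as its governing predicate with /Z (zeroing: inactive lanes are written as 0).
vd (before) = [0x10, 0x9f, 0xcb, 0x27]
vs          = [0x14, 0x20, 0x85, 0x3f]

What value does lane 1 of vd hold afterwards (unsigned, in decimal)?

vd[1] = 0

lane count: 256 div 64 = 4
p0[j] = (13+j < 14); true for j=0..0 → 1 lanes set
  i=0: and(0x10,0x14) → 16
  i=1: tail/zero → 0
  i=2: tail/zero → 0
  i=3: tail/zero → 0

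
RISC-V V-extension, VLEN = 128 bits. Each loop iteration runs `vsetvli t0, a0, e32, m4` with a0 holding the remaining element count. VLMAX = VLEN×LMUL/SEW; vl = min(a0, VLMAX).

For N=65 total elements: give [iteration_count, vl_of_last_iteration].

VLMAX = VLEN×LMUL/SEW = 128×4/32 = 16
iterations = ceil(65/16) = 5; final-pass vl = 1

[iterations, last_vl] = [5, 1]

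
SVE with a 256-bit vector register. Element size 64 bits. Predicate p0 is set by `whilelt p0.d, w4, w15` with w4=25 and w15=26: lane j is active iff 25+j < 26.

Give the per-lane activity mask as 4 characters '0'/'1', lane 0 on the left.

predicate = 1000

lane count: 256 div 64 = 4
p0[j] = (25+j < 26); true for j=0..0 → 1 lanes set
bits (lane 0 leftmost): 1000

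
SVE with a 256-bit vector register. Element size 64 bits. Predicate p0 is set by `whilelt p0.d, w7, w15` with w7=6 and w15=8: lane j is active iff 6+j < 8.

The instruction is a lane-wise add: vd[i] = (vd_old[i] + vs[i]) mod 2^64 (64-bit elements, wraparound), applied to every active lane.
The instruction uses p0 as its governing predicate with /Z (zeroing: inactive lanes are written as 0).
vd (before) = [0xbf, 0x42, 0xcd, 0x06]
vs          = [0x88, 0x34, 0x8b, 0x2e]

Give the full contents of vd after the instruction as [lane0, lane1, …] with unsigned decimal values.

vd = [327, 118, 0, 0]

lane count: 256 div 64 = 4
active while 6+j < 8, i.e. j ∈ [0,2) capped at 4 ⇒ 2
[0] add(0xbf,0x88) = 0x147
[1] add(0x42,0x34) = 0x76
[2] tail/zero = 0x00
[3] tail/zero = 0x00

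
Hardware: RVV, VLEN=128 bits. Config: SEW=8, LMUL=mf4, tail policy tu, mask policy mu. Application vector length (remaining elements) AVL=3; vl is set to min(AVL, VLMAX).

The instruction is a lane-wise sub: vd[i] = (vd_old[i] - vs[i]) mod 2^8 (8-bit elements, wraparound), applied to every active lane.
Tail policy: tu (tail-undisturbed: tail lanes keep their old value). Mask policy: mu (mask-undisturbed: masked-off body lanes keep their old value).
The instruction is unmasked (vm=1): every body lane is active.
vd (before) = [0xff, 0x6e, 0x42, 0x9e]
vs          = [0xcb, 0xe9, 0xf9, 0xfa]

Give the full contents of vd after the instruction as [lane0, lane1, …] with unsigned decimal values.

VLMAX = VLEN×LMUL/SEW = 128×1/4/8 = 4
vl ← min(3, 4) = 3
lane  0: sub(0xff,0xcb) ⇒ 0x34
lane  1: sub(0x6e,0xe9) ⇒ 0x85
lane  2: sub(0x42,0xf9) ⇒ 0x49
lane  3: tail/keep ⇒ 0x9e

vd = [52, 133, 73, 158]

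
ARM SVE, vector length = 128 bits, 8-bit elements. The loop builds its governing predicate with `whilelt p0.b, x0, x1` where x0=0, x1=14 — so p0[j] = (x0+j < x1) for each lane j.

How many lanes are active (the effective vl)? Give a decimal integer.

lane count: 128 div 8 = 16
whilelt: lane j active iff 0+j < 14 → j < 14 → 14 active

vl = 14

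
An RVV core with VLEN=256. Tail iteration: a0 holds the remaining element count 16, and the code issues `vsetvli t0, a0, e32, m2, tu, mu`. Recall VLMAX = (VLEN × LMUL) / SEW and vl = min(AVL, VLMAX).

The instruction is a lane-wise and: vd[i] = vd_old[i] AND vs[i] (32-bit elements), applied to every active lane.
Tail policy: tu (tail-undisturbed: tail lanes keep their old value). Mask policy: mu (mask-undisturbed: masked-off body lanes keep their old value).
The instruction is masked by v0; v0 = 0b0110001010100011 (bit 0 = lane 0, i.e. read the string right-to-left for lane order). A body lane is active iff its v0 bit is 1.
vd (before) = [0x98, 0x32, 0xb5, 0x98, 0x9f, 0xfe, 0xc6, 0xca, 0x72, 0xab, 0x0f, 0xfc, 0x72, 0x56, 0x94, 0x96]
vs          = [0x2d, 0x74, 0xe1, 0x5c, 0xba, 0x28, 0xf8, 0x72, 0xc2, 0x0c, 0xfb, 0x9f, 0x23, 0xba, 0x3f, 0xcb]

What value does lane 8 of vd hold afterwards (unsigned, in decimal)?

VLMAX = (256 × 2) / 32 = 16 lanes
AVL=16 ≤ VLMAX=16, so vl = 16
vd[0] and(0x98,0x2d) -> 0x08
vd[1] and(0x32,0x74) -> 0x30
vd[2] mask-off/keep -> 0xb5
vd[3] mask-off/keep -> 0x98
vd[4] mask-off/keep -> 0x9f
vd[5] and(0xfe,0x28) -> 0x28
vd[6] mask-off/keep -> 0xc6
vd[7] and(0xca,0x72) -> 0x42
vd[8] mask-off/keep -> 0x72
vd[9] and(0xab,0x0c) -> 0x08
vd[10] mask-off/keep -> 0x0f
vd[11] mask-off/keep -> 0xfc
vd[12] mask-off/keep -> 0x72
vd[13] and(0x56,0xba) -> 0x12
vd[14] and(0x94,0x3f) -> 0x14
vd[15] mask-off/keep -> 0x96

vd[8] = 114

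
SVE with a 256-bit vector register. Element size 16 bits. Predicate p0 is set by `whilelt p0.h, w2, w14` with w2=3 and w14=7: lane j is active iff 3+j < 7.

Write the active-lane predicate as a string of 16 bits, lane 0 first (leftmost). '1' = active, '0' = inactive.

256-bit reg / 16-bit elem → 16 lanes
p0[j] = (3+j < 7); true for j=0..3 → 4 lanes set
bits (lane 0 leftmost): 1111000000000000

predicate = 1111000000000000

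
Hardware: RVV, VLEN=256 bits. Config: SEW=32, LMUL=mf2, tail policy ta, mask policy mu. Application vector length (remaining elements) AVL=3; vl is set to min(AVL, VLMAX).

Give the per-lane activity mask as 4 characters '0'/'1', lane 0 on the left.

VLMAX = (256 × 1/2) / 32 = 4 lanes
AVL=3 ≤ VLMAX=4, so vl = 3
bits (lane 0 leftmost): 1110

predicate = 1110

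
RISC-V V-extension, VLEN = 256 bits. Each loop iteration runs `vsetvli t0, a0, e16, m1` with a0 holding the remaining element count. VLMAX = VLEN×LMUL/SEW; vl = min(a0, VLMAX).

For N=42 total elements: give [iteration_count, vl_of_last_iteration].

lanes per group: 256·1/16 = 16
iterations = ceil(42/16) = 3; final-pass vl = 10

[iterations, last_vl] = [3, 10]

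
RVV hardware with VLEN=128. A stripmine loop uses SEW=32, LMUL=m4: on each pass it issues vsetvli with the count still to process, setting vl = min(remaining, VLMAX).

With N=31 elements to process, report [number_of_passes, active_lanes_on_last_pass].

[iterations, last_vl] = [2, 15]

lanes per group: 128·4/32 = 16
N=31: ⌈31/16⌉ = 2 iters; last vl = 31 − 1×16 = 15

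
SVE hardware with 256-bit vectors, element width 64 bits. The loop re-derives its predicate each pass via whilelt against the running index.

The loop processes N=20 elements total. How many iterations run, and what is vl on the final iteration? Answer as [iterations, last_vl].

[iterations, last_vl] = [5, 4]

256-bit reg / 64-bit elem → 4 lanes
iterations = ceil(20/4) = 5; final-pass vl = 4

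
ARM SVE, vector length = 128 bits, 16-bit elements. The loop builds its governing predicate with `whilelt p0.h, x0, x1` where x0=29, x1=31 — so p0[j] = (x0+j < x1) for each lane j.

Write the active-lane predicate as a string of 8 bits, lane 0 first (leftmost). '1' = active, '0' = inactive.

lane count: 128 div 16 = 8
whilelt: lane j active iff 29+j < 31 → j < 2 → 2 active
bits (lane 0 leftmost): 11000000

predicate = 11000000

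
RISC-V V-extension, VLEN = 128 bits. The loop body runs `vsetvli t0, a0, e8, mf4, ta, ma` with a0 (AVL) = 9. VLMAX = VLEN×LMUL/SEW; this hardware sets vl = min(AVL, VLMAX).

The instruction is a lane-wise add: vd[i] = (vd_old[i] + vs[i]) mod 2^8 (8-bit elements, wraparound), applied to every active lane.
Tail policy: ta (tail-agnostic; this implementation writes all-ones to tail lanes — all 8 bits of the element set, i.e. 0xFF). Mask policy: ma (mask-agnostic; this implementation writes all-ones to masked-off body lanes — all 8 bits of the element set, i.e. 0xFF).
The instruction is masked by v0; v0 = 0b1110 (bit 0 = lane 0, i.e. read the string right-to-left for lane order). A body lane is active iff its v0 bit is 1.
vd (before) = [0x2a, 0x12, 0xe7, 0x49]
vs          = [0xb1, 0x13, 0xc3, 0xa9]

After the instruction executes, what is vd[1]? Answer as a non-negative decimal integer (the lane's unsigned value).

vd[1] = 37

lanes per group: 128·1/4/8 = 4
vl = min(AVL, VLMAX) = min(9, 4) = 4
[0] mask-off/ones = 0xff
[1] add(0x12,0x13) = 0x25
[2] add(0xe7,0xc3) = 0xaa
[3] add(0x49,0xa9) = 0xf2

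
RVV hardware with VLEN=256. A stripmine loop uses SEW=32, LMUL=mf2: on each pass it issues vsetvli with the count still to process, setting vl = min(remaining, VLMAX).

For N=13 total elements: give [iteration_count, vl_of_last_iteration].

VLMAX = VLEN×LMUL/SEW = 256×1/2/32 = 4
N=13: ⌈13/4⌉ = 4 iters; last vl = 13 − 3×4 = 1

[iterations, last_vl] = [4, 1]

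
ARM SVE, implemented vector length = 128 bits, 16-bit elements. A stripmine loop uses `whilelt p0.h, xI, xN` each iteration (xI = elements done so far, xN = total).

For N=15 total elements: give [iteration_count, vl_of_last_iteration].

[iterations, last_vl] = [2, 7]

register lanes = 128/16 = 8
15 elements at 8/iter → 2 passes, remainder 7 on the last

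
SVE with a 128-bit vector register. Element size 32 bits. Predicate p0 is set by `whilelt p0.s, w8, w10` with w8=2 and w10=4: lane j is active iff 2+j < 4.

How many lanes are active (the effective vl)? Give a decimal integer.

128-bit reg / 32-bit elem → 4 lanes
p0[j] = (2+j < 4); true for j=0..1 → 2 lanes set

vl = 2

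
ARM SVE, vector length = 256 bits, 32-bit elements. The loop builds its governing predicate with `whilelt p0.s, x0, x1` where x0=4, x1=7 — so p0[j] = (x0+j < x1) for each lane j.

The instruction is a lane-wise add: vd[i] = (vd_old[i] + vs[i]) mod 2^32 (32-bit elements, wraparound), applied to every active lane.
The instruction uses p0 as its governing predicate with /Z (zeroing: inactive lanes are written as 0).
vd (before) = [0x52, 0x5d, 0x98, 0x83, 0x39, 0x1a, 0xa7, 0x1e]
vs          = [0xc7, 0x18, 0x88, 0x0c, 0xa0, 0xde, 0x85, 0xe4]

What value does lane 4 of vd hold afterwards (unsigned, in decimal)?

vd[4] = 0

register lanes = 256/32 = 8
p0[j] = (4+j < 7); true for j=0..2 → 3 lanes set
lane  0: add(0x52,0xc7) ⇒ 0x119
lane  1: add(0x5d,0x18) ⇒ 0x75
lane  2: add(0x98,0x88) ⇒ 0x120
lane  3: tail/zero ⇒ 0x00
lane  4: tail/zero ⇒ 0x00
lane  5: tail/zero ⇒ 0x00
lane  6: tail/zero ⇒ 0x00
lane  7: tail/zero ⇒ 0x00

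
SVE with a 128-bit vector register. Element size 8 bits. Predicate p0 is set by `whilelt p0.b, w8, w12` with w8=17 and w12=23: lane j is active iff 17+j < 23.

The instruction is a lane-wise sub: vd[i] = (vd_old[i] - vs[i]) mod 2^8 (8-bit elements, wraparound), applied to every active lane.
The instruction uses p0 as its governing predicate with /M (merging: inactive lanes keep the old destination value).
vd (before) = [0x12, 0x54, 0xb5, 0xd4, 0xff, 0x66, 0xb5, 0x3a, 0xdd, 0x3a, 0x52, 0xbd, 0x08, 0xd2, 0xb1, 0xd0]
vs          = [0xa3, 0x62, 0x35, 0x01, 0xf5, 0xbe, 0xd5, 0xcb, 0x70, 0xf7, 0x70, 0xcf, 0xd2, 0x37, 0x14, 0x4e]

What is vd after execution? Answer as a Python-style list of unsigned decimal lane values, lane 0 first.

vd = [111, 242, 128, 211, 10, 168, 181, 58, 221, 58, 82, 189, 8, 210, 177, 208]

lane count: 128 div 8 = 16
p0[j] = (17+j < 23); true for j=0..5 → 6 lanes set
vd[0] sub(0x12,0xa3) -> 0x6f
vd[1] sub(0x54,0x62) -> 0xf2
vd[2] sub(0xb5,0x35) -> 0x80
vd[3] sub(0xd4,0x01) -> 0xd3
vd[4] sub(0xff,0xf5) -> 0x0a
vd[5] sub(0x66,0xbe) -> 0xa8
vd[6] tail/keep -> 0xb5
vd[7] tail/keep -> 0x3a
vd[8] tail/keep -> 0xdd
vd[9] tail/keep -> 0x3a
vd[10] tail/keep -> 0x52
vd[11] tail/keep -> 0xbd
vd[12] tail/keep -> 0x08
vd[13] tail/keep -> 0xd2
vd[14] tail/keep -> 0xb1
vd[15] tail/keep -> 0xd0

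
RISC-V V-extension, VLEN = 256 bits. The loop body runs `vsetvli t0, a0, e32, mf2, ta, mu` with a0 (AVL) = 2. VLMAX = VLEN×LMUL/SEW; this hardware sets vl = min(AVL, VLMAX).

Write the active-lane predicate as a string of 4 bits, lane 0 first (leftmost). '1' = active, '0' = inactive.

VLMAX = VLEN×LMUL/SEW = 256×1/2/32 = 4
vl ← min(2, 4) = 2
bits (lane 0 leftmost): 1100

predicate = 1100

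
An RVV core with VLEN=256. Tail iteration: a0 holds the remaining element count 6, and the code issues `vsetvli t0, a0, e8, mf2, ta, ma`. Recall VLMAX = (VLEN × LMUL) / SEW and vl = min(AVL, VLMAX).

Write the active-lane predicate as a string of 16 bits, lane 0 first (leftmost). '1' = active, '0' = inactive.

predicate = 1111110000000000

VLMAX = (256 × 1/2) / 8 = 16 lanes
AVL=6 ≤ VLMAX=16, so vl = 6
bits (lane 0 leftmost): 1111110000000000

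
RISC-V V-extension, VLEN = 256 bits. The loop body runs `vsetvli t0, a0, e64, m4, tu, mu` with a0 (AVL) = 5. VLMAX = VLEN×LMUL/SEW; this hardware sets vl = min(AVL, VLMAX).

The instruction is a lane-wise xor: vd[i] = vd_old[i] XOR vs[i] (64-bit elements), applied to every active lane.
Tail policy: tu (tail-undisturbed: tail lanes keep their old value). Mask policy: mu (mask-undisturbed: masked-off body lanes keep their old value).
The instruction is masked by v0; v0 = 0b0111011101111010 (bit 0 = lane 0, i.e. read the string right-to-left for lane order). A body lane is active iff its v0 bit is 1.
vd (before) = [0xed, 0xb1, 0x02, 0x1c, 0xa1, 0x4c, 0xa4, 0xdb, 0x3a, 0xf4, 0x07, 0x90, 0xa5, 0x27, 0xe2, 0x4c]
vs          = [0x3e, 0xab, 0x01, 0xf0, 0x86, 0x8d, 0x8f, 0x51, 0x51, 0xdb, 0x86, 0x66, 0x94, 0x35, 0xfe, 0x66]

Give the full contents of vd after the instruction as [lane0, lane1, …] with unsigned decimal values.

vd = [237, 26, 2, 236, 39, 76, 164, 219, 58, 244, 7, 144, 165, 39, 226, 76]

lanes per group: 256·4/64 = 16
AVL=5 ≤ VLMAX=16, so vl = 5
vd[0] mask-off/keep -> 0xed
vd[1] xor(0xb1,0xab) -> 0x1a
vd[2] mask-off/keep -> 0x02
vd[3] xor(0x1c,0xf0) -> 0xec
vd[4] xor(0xa1,0x86) -> 0x27
vd[5] tail/keep -> 0x4c
vd[6] tail/keep -> 0xa4
vd[7] tail/keep -> 0xdb
vd[8] tail/keep -> 0x3a
vd[9] tail/keep -> 0xf4
vd[10] tail/keep -> 0x07
vd[11] tail/keep -> 0x90
vd[12] tail/keep -> 0xa5
vd[13] tail/keep -> 0x27
vd[14] tail/keep -> 0xe2
vd[15] tail/keep -> 0x4c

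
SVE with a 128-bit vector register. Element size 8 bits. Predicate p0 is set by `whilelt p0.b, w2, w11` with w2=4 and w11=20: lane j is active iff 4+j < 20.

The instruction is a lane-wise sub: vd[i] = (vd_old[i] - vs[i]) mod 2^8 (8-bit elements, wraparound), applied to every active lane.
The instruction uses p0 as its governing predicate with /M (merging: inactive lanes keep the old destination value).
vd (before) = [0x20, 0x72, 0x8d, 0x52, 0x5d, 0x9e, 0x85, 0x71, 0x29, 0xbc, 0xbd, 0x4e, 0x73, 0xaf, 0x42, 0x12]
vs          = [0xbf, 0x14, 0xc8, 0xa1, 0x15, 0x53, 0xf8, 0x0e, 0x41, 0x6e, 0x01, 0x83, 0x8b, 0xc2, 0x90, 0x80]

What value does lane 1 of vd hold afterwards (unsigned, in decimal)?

vd[1] = 94

128-bit reg / 8-bit elem → 16 lanes
p0[j] = (4+j < 20); true for j=0..15 → 16 lanes set
lane  0: sub(0x20,0xbf) ⇒ 0x61
lane  1: sub(0x72,0x14) ⇒ 0x5e
lane  2: sub(0x8d,0xc8) ⇒ 0xc5
lane  3: sub(0x52,0xa1) ⇒ 0xb1
lane  4: sub(0x5d,0x15) ⇒ 0x48
lane  5: sub(0x9e,0x53) ⇒ 0x4b
lane  6: sub(0x85,0xf8) ⇒ 0x8d
lane  7: sub(0x71,0x0e) ⇒ 0x63
lane  8: sub(0x29,0x41) ⇒ 0xe8
lane  9: sub(0xbc,0x6e) ⇒ 0x4e
lane 10: sub(0xbd,0x01) ⇒ 0xbc
lane 11: sub(0x4e,0x83) ⇒ 0xcb
lane 12: sub(0x73,0x8b) ⇒ 0xe8
lane 13: sub(0xaf,0xc2) ⇒ 0xed
lane 14: sub(0x42,0x90) ⇒ 0xb2
lane 15: sub(0x12,0x80) ⇒ 0x92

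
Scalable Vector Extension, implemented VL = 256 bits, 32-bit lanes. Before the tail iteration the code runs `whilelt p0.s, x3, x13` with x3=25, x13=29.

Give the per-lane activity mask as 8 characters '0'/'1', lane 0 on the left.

register lanes = 256/32 = 8
p0[j] = (25+j < 29); true for j=0..3 → 4 lanes set
bits (lane 0 leftmost): 11110000

predicate = 11110000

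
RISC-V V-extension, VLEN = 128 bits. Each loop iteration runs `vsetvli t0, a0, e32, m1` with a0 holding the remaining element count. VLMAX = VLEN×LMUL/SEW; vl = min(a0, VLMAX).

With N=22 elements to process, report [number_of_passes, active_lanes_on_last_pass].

lanes per group: 128·1/32 = 4
iterations = ceil(22/4) = 6; final-pass vl = 2

[iterations, last_vl] = [6, 2]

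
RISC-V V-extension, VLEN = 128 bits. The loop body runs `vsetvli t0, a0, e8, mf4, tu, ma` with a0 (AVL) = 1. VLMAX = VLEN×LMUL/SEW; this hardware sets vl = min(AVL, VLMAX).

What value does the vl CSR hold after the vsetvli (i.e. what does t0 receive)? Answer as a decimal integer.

vl = 1

lanes per group: 128·1/4/8 = 4
AVL=1 ≤ VLMAX=4, so vl = 1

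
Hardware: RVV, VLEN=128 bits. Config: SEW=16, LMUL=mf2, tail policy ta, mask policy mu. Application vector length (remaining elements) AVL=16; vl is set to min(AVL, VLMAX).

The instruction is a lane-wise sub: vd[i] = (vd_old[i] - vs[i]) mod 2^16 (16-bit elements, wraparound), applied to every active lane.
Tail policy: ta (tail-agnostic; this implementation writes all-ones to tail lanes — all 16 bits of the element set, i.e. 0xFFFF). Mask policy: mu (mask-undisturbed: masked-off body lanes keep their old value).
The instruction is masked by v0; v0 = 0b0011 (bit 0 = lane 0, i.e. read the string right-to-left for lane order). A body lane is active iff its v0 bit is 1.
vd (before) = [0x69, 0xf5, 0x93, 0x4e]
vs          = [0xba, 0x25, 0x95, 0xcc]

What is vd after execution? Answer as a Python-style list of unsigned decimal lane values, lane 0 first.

VLMAX = (128 × 1/2) / 16 = 4 lanes
AVL=16 > VLMAX=4, so vl = 4
  i=0: sub(0x69,0xba) → 65455
  i=1: sub(0xf5,0x25) → 208
  i=2: mask-off/keep → 147
  i=3: mask-off/keep → 78

vd = [65455, 208, 147, 78]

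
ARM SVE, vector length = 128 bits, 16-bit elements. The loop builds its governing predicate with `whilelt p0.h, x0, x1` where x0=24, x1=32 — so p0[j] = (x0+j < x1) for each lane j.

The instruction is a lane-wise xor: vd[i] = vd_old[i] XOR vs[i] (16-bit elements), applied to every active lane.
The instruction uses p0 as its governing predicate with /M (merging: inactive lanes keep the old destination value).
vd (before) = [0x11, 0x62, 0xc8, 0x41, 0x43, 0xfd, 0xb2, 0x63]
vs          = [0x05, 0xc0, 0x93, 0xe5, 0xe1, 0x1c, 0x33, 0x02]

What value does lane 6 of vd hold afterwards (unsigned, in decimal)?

vd[6] = 129

128-bit reg / 16-bit elem → 8 lanes
p0[j] = (24+j < 32); true for j=0..7 → 8 lanes set
  i=0: xor(0x11,0x05) → 20
  i=1: xor(0x62,0xc0) → 162
  i=2: xor(0xc8,0x93) → 91
  i=3: xor(0x41,0xe5) → 164
  i=4: xor(0x43,0xe1) → 162
  i=5: xor(0xfd,0x1c) → 225
  i=6: xor(0xb2,0x33) → 129
  i=7: xor(0x63,0x02) → 97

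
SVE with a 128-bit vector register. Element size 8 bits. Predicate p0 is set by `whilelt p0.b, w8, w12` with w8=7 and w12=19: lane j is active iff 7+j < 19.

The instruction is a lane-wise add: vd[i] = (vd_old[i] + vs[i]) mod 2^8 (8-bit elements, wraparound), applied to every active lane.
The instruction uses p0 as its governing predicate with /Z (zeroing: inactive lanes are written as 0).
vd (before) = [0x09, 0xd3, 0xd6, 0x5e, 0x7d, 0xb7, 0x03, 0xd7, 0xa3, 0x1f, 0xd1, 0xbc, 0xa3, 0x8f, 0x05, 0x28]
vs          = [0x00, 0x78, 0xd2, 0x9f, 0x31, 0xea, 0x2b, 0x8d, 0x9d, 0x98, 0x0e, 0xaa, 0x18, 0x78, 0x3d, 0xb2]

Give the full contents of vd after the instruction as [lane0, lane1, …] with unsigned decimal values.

register lanes = 128/8 = 16
whilelt: lane j active iff 7+j < 19 → j < 12 → 12 active
  i=0: add(0x09,0x00) → 9
  i=1: add(0xd3,0x78) → 75
  i=2: add(0xd6,0xd2) → 168
  i=3: add(0x5e,0x9f) → 253
  i=4: add(0x7d,0x31) → 174
  i=5: add(0xb7,0xea) → 161
  i=6: add(0x03,0x2b) → 46
  i=7: add(0xd7,0x8d) → 100
  i=8: add(0xa3,0x9d) → 64
  i=9: add(0x1f,0x98) → 183
  i=10: add(0xd1,0x0e) → 223
  i=11: add(0xbc,0xaa) → 102
  i=12: tail/zero → 0
  i=13: tail/zero → 0
  i=14: tail/zero → 0
  i=15: tail/zero → 0

vd = [9, 75, 168, 253, 174, 161, 46, 100, 64, 183, 223, 102, 0, 0, 0, 0]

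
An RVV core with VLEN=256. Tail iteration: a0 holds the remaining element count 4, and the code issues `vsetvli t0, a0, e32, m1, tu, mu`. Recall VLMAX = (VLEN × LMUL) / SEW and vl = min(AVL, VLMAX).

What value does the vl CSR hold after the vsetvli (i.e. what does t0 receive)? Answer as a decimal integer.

lanes per group: 256·1/32 = 8
AVL=4 ≤ VLMAX=8, so vl = 4

vl = 4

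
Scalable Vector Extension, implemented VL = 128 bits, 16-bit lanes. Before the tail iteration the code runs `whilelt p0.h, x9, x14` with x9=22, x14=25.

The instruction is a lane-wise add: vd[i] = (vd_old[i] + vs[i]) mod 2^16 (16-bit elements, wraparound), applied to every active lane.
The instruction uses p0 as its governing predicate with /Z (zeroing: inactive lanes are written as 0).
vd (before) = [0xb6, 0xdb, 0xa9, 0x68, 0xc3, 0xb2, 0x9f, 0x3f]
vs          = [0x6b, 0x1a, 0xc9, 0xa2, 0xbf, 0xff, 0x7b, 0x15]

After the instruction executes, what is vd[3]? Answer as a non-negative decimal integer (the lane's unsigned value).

vd[3] = 0

lane count: 128 div 16 = 8
whilelt: lane j active iff 22+j < 25 → j < 3 → 3 active
[0] add(0xb6,0x6b) = 0x121
[1] add(0xdb,0x1a) = 0xf5
[2] add(0xa9,0xc9) = 0x172
[3] tail/zero = 0x00
[4] tail/zero = 0x00
[5] tail/zero = 0x00
[6] tail/zero = 0x00
[7] tail/zero = 0x00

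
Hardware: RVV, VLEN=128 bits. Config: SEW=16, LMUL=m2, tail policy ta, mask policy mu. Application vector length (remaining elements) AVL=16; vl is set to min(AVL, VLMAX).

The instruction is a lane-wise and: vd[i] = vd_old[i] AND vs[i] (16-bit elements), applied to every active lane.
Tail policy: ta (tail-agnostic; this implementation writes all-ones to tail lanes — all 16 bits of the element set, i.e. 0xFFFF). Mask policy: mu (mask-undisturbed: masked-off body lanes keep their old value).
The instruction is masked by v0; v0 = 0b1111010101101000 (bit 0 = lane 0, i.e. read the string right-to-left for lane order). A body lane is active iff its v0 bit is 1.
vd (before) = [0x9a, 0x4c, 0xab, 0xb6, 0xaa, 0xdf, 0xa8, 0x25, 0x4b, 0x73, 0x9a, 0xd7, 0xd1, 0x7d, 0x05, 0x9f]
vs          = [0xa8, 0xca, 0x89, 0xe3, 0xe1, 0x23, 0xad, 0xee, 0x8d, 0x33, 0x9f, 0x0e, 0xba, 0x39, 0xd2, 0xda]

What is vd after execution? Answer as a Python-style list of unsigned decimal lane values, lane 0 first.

vd = [154, 76, 171, 162, 170, 3, 168, 37, 9, 115, 154, 215, 144, 57, 0, 154]

VLMAX = (128 × 2) / 16 = 16 lanes
vl = min(AVL, VLMAX) = min(16, 16) = 16
  i=0: mask-off/keep → 154
  i=1: mask-off/keep → 76
  i=2: mask-off/keep → 171
  i=3: and(0xb6,0xe3) → 162
  i=4: mask-off/keep → 170
  i=5: and(0xdf,0x23) → 3
  i=6: and(0xa8,0xad) → 168
  i=7: mask-off/keep → 37
  i=8: and(0x4b,0x8d) → 9
  i=9: mask-off/keep → 115
  i=10: and(0x9a,0x9f) → 154
  i=11: mask-off/keep → 215
  i=12: and(0xd1,0xba) → 144
  i=13: and(0x7d,0x39) → 57
  i=14: and(0x05,0xd2) → 0
  i=15: and(0x9f,0xda) → 154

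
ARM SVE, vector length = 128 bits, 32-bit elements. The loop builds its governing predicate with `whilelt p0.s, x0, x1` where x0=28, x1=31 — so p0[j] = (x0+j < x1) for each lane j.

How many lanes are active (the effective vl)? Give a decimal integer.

vl = 3

lane count: 128 div 32 = 4
p0[j] = (28+j < 31); true for j=0..2 → 3 lanes set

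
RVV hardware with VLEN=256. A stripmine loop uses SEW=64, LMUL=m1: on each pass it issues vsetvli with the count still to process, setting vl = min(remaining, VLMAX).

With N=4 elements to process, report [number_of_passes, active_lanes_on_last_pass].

VLMAX = VLEN×LMUL/SEW = 256×1/64 = 4
iterations = ceil(4/4) = 1; final-pass vl = 4

[iterations, last_vl] = [1, 4]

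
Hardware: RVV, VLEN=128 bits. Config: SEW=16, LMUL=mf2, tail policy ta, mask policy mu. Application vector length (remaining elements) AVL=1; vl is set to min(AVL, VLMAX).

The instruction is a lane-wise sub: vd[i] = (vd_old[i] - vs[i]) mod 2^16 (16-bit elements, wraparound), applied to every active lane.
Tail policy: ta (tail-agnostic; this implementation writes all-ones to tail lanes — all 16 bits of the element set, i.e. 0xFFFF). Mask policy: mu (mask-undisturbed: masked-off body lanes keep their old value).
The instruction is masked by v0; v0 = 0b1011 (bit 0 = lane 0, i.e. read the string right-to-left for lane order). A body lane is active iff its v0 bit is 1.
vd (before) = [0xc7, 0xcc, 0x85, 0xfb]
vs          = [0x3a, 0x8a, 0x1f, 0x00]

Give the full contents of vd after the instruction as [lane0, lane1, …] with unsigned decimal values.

vd = [141, 65535, 65535, 65535]

lanes per group: 128·1/2/16 = 4
vl = min(AVL, VLMAX) = min(1, 4) = 1
[0] sub(0xc7,0x3a) = 0x8d
[1] tail/ones = 0xffff
[2] tail/ones = 0xffff
[3] tail/ones = 0xffff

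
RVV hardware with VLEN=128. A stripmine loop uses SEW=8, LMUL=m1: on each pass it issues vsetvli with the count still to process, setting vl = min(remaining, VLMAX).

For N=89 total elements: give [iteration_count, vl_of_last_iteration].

VLMAX = (128 × 1) / 8 = 16 lanes
N=89: ⌈89/16⌉ = 6 iters; last vl = 89 − 5×16 = 9

[iterations, last_vl] = [6, 9]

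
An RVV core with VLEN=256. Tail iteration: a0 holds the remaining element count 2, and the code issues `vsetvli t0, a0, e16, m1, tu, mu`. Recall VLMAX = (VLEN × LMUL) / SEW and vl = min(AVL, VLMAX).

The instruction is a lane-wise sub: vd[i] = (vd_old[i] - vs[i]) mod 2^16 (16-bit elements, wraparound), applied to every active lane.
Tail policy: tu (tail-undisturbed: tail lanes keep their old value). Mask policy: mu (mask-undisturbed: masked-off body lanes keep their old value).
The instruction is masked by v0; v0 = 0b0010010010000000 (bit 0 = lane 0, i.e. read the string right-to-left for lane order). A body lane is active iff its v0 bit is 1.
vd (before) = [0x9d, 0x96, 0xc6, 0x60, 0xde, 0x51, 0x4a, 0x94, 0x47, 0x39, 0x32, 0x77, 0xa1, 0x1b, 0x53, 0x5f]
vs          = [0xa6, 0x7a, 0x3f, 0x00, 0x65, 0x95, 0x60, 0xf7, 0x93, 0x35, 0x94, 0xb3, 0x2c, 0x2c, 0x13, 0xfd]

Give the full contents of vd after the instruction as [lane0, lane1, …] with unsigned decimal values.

vd = [157, 150, 198, 96, 222, 81, 74, 148, 71, 57, 50, 119, 161, 27, 83, 95]

VLMAX = (256 × 1) / 16 = 16 lanes
vl = min(AVL, VLMAX) = min(2, 16) = 2
  i=0: mask-off/keep → 157
  i=1: mask-off/keep → 150
  i=2: tail/keep → 198
  i=3: tail/keep → 96
  i=4: tail/keep → 222
  i=5: tail/keep → 81
  i=6: tail/keep → 74
  i=7: tail/keep → 148
  i=8: tail/keep → 71
  i=9: tail/keep → 57
  i=10: tail/keep → 50
  i=11: tail/keep → 119
  i=12: tail/keep → 161
  i=13: tail/keep → 27
  i=14: tail/keep → 83
  i=15: tail/keep → 95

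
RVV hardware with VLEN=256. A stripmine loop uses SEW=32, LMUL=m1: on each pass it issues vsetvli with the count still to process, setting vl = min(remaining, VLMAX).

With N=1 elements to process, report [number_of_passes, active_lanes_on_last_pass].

[iterations, last_vl] = [1, 1]

VLMAX = (256 × 1) / 32 = 8 lanes
N=1: ⌈1/8⌉ = 1 iters; last vl = 1 − 0×8 = 1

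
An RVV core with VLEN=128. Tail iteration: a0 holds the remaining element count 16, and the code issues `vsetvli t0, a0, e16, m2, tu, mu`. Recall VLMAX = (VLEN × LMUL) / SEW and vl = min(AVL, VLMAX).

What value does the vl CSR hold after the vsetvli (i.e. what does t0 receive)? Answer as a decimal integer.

VLMAX = (128 × 2) / 16 = 16 lanes
AVL=16 ≤ VLMAX=16, so vl = 16

vl = 16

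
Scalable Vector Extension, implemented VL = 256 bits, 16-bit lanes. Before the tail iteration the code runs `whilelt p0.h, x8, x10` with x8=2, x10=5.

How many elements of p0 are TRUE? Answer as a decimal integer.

256-bit reg / 16-bit elem → 16 lanes
p0[j] = (2+j < 5); true for j=0..2 → 3 lanes set

vl = 3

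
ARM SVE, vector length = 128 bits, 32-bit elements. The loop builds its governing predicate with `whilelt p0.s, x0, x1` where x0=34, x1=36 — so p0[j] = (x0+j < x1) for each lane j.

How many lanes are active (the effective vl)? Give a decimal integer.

vl = 2

register lanes = 128/32 = 4
p0[j] = (34+j < 36); true for j=0..1 → 2 lanes set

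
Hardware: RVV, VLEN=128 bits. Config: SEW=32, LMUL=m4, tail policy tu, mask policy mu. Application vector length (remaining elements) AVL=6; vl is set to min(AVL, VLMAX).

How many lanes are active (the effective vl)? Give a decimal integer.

vl = 6

lanes per group: 128·4/32 = 16
vl ← min(6, 16) = 6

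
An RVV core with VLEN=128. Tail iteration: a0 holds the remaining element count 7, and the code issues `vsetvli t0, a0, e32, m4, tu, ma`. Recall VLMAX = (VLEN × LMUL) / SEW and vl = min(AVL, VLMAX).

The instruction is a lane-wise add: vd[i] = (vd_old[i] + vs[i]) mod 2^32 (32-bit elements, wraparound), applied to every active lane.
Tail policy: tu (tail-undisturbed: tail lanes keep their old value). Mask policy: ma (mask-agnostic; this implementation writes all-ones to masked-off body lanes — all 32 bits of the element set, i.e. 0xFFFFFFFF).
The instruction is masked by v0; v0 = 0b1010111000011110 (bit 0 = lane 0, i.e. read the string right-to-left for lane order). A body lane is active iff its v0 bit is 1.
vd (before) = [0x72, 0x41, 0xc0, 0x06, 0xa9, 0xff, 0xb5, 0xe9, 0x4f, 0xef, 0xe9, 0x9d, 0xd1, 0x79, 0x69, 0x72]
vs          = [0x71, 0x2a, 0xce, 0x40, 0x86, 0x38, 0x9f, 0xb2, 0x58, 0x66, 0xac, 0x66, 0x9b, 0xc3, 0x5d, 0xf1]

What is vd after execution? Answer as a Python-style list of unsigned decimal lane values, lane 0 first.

vd = [4294967295, 107, 398, 70, 303, 4294967295, 4294967295, 233, 79, 239, 233, 157, 209, 121, 105, 114]

VLMAX = (128 × 4) / 32 = 16 lanes
vl ← min(7, 16) = 7
[0] mask-off/ones = 0xffffffff
[1] add(0x41,0x2a) = 0x6b
[2] add(0xc0,0xce) = 0x18e
[3] add(0x06,0x40) = 0x46
[4] add(0xa9,0x86) = 0x12f
[5] mask-off/ones = 0xffffffff
[6] mask-off/ones = 0xffffffff
[7] tail/keep = 0xe9
[8] tail/keep = 0x4f
[9] tail/keep = 0xef
[10] tail/keep = 0xe9
[11] tail/keep = 0x9d
[12] tail/keep = 0xd1
[13] tail/keep = 0x79
[14] tail/keep = 0x69
[15] tail/keep = 0x72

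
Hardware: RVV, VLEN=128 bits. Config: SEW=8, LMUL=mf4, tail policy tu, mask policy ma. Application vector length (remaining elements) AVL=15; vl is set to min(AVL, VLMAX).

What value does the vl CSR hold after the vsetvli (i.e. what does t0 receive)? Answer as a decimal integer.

lanes per group: 128·1/4/8 = 4
vl ← min(15, 4) = 4

vl = 4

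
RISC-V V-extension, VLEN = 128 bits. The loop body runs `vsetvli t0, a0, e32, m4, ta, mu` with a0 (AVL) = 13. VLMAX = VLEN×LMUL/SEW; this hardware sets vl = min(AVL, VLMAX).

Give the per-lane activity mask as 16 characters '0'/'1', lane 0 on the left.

predicate = 1111111111111000

VLMAX = (128 × 4) / 32 = 16 lanes
AVL=13 ≤ VLMAX=16, so vl = 13
bits (lane 0 leftmost): 1111111111111000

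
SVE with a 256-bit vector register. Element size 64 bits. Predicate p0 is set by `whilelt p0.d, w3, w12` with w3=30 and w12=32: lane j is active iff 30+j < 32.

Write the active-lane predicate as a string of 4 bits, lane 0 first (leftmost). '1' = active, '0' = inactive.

lane count: 256 div 64 = 4
p0[j] = (30+j < 32); true for j=0..1 → 2 lanes set
bits (lane 0 leftmost): 1100

predicate = 1100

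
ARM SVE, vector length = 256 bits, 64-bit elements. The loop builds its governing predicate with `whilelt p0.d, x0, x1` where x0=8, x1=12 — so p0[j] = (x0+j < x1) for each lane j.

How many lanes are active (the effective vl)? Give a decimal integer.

vl = 4

register lanes = 256/64 = 4
p0[j] = (8+j < 12); true for j=0..3 → 4 lanes set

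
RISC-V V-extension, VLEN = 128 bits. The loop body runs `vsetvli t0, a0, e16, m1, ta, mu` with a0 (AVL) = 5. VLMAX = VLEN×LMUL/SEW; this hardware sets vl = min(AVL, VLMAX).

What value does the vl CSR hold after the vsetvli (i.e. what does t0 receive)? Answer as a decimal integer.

VLMAX = (128 × 1) / 16 = 8 lanes
vl ← min(5, 8) = 5

vl = 5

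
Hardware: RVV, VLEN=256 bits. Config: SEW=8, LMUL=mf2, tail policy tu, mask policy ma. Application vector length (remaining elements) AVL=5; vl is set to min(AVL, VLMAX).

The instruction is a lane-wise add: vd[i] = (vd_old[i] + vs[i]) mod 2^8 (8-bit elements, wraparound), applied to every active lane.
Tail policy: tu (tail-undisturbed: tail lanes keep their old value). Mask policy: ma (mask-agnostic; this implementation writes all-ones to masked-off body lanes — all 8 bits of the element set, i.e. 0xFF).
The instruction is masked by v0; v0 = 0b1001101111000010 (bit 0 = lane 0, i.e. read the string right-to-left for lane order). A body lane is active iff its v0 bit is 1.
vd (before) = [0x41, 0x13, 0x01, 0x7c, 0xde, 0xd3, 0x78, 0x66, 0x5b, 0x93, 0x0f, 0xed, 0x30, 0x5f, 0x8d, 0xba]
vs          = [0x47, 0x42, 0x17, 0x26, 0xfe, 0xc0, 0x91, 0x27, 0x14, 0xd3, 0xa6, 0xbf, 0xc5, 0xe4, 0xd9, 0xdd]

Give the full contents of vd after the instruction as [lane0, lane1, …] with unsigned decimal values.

VLMAX = VLEN×LMUL/SEW = 256×1/2/8 = 16
AVL=5 ≤ VLMAX=16, so vl = 5
lane  0: mask-off/ones ⇒ 0xff
lane  1: add(0x13,0x42) ⇒ 0x55
lane  2: mask-off/ones ⇒ 0xff
lane  3: mask-off/ones ⇒ 0xff
lane  4: mask-off/ones ⇒ 0xff
lane  5: tail/keep ⇒ 0xd3
lane  6: tail/keep ⇒ 0x78
lane  7: tail/keep ⇒ 0x66
lane  8: tail/keep ⇒ 0x5b
lane  9: tail/keep ⇒ 0x93
lane 10: tail/keep ⇒ 0x0f
lane 11: tail/keep ⇒ 0xed
lane 12: tail/keep ⇒ 0x30
lane 13: tail/keep ⇒ 0x5f
lane 14: tail/keep ⇒ 0x8d
lane 15: tail/keep ⇒ 0xba

vd = [255, 85, 255, 255, 255, 211, 120, 102, 91, 147, 15, 237, 48, 95, 141, 186]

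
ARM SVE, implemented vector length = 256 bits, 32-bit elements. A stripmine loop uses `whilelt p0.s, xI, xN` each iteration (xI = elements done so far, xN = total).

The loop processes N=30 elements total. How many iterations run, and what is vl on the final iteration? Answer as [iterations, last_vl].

register lanes = 256/32 = 8
N=30: ⌈30/8⌉ = 4 iters; last vl = 30 − 3×8 = 6

[iterations, last_vl] = [4, 6]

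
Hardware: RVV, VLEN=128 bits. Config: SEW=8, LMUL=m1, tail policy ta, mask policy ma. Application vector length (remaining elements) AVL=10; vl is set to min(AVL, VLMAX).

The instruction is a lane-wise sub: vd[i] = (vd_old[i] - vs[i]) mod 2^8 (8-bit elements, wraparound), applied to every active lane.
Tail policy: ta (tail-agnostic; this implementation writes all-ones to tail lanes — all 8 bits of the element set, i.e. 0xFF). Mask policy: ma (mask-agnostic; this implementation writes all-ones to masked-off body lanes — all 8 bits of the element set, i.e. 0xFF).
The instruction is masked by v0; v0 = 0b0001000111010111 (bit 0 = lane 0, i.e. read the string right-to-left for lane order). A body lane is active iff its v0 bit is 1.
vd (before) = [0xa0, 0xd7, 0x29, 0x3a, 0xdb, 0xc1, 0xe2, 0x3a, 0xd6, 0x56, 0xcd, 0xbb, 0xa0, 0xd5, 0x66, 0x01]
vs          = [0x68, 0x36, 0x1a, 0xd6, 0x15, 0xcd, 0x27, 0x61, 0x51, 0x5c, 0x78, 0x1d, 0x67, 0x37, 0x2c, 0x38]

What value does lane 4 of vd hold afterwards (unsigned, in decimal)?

lanes per group: 128·1/8 = 16
vl = min(AVL, VLMAX) = min(10, 16) = 10
  i=0: sub(0xa0,0x68) → 56
  i=1: sub(0xd7,0x36) → 161
  i=2: sub(0x29,0x1a) → 15
  i=3: mask-off/ones → 255
  i=4: sub(0xdb,0x15) → 198
  i=5: mask-off/ones → 255
  i=6: sub(0xe2,0x27) → 187
  i=7: sub(0x3a,0x61) → 217
  i=8: sub(0xd6,0x51) → 133
  i=9: mask-off/ones → 255
  i=10: tail/ones → 255
  i=11: tail/ones → 255
  i=12: tail/ones → 255
  i=13: tail/ones → 255
  i=14: tail/ones → 255
  i=15: tail/ones → 255

vd[4] = 198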